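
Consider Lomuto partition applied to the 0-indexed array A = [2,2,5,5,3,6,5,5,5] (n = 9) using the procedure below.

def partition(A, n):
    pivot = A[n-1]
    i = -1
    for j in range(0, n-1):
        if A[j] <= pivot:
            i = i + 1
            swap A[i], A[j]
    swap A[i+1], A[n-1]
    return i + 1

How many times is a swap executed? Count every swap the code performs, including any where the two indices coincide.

8

pivot = A[8] = 5; i = -1
j=0: A[0]=2 ≤ 5 → i=0, swap A[0],A[0] (no change) → [2,2,5,5,3,6,5,5,5]
j=1: A[1]=2 ≤ 5 → i=1, swap A[1],A[1] (no change) → [2,2,5,5,3,6,5,5,5]
j=2: A[2]=5 ≤ 5 → i=2, swap A[2],A[2] (no change) → [2,2,5,5,3,6,5,5,5]
j=3: A[3]=5 ≤ 5 → i=3, swap A[3],A[3] (no change) → [2,2,5,5,3,6,5,5,5]
j=4: A[4]=3 ≤ 5 → i=4, swap A[4],A[4] (no change) → [2,2,5,5,3,6,5,5,5]
j=5: A[5]=6 > 5 → no swap
j=6: A[6]=5 ≤ 5 → i=5, swap A[5],A[6] → [2,2,5,5,3,5,6,5,5]
j=7: A[7]=5 ≤ 5 → i=6, swap A[6],A[7] → [2,2,5,5,3,5,5,6,5]
final swap A[7],A[8] → [2,2,5,5,3,5,5,5,6]; return 7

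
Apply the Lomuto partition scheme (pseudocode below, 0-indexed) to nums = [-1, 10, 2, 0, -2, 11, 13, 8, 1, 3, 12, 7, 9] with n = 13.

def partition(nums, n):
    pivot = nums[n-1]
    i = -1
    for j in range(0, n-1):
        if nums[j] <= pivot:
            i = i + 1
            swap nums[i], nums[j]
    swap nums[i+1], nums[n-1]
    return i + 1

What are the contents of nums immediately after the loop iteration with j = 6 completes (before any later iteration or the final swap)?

[-1, 2, 0, -2, 10, 11, 13, 8, 1, 3, 12, 7, 9]

pivot = nums[12] = 9; i = -1
j=0: nums[0]=-1 ≤ 9 → i=0, swap nums[0],nums[0] (no change) → [-1, 10, 2, 0, -2, 11, 13, 8, 1, 3, 12, 7, 9]
j=1: nums[1]=10 > 9 → no swap
j=2: nums[2]=2 ≤ 9 → i=1, swap nums[1],nums[2] → [-1, 2, 10, 0, -2, 11, 13, 8, 1, 3, 12, 7, 9]
j=3: nums[3]=0 ≤ 9 → i=2, swap nums[2],nums[3] → [-1, 2, 0, 10, -2, 11, 13, 8, 1, 3, 12, 7, 9]
j=4: nums[4]=-2 ≤ 9 → i=3, swap nums[3],nums[4] → [-1, 2, 0, -2, 10, 11, 13, 8, 1, 3, 12, 7, 9]
j=5: nums[5]=11 > 9 → no swap
j=6: nums[6]=13 > 9 → no swap
(after j=6) nums = [-1, 2, 0, -2, 10, 11, 13, 8, 1, 3, 12, 7, 9]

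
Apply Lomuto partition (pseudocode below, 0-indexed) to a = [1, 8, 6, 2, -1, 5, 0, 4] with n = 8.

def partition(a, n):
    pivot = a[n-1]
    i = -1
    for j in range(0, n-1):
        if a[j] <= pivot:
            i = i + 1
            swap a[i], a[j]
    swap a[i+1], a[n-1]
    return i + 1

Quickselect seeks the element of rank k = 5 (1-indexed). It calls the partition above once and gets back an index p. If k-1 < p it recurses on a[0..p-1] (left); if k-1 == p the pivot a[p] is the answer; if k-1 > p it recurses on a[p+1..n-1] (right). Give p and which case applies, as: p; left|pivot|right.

pivot=4, i=-1
j=0: 1≤4, i=0, swap(0,0) ⇒ [1, 8, 6, 2, -1, 5, 0, 4]
j=1: 8>4, skip
j=2: 6>4, skip
j=3: 2≤4, i=1, swap(1,3) ⇒ [1, 2, 6, 8, -1, 5, 0, 4]
j=4: -1≤4, i=2, swap(2,4) ⇒ [1, 2, -1, 8, 6, 5, 0, 4]
j=5: 5>4, skip
j=6: 0≤4, i=3, swap(3,6) ⇒ [1, 2, -1, 0, 6, 5, 8, 4]
swap(4,7) ⇒ [1, 2, -1, 0, 4, 5, 8, 6]; return 4
p = 4; k-1 = 4 == 4 ⇒ pivot

4; pivot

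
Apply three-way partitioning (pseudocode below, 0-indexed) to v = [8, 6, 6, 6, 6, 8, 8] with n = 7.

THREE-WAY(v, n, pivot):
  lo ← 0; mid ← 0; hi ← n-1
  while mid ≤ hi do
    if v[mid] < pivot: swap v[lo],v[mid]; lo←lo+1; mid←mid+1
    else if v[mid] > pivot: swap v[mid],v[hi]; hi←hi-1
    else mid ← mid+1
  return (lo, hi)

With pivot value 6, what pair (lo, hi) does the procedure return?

(0, 3)

pivot = 6; lo=0, mid=0, hi=6
v[mid]=8>6: swap v[0],v[6]; hi=5 → [8, 6, 6, 6, 6, 8, 8]
v[mid]=8>6: swap v[0],v[5]; hi=4 → [8, 6, 6, 6, 6, 8, 8]
v[mid]=8>6: swap v[0],v[4]; hi=3 → [6, 6, 6, 6, 8, 8, 8]
v[mid]=6=6: mid=1
v[mid]=6=6: mid=2
v[mid]=6=6: mid=3
v[mid]=6=6: mid=4
end: lo=0, hi=3; v = [6, 6, 6, 6, 8, 8, 8]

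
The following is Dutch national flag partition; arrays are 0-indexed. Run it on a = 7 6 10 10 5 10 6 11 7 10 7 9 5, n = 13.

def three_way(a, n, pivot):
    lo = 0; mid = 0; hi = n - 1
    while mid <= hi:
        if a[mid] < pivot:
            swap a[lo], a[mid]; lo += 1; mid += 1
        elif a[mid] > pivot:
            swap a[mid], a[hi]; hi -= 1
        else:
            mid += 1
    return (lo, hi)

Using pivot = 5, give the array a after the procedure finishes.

5 5 10 10 10 6 11 7 10 7 9 6 7

lo=0 mid=0 hi=12
7>5: swap(0,12), hi=11 ⇒ 5 6 10 10 5 10 6 11 7 10 7 9 7
5=5: mid=1
6>5: swap(1,11), hi=10 ⇒ 5 9 10 10 5 10 6 11 7 10 7 6 7
9>5: swap(1,10), hi=9 ⇒ 5 7 10 10 5 10 6 11 7 10 9 6 7
7>5: swap(1,9), hi=8 ⇒ 5 10 10 10 5 10 6 11 7 7 9 6 7
10>5: swap(1,8), hi=7 ⇒ 5 7 10 10 5 10 6 11 10 7 9 6 7
7>5: swap(1,7), hi=6 ⇒ 5 11 10 10 5 10 6 7 10 7 9 6 7
11>5: swap(1,6), hi=5 ⇒ 5 6 10 10 5 10 11 7 10 7 9 6 7
6>5: swap(1,5), hi=4 ⇒ 5 10 10 10 5 6 11 7 10 7 9 6 7
10>5: swap(1,4), hi=3 ⇒ 5 5 10 10 10 6 11 7 10 7 9 6 7
5=5: mid=2
10>5: swap(2,3), hi=2 ⇒ 5 5 10 10 10 6 11 7 10 7 9 6 7
10>5: swap(2,2), hi=1 ⇒ 5 5 10 10 10 6 11 7 10 7 9 6 7
done. lo=0 hi=1; a=5 5 10 10 10 6 11 7 10 7 9 6 7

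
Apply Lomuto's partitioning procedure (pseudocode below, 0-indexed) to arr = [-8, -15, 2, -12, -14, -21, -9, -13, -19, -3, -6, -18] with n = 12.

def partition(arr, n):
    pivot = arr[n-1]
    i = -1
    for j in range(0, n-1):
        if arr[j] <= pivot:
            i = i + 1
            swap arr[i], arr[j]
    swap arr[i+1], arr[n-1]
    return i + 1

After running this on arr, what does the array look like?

[-21, -19, -18, -12, -14, -8, -9, -13, -15, -3, -6, 2]

pivot=-18, i=-1
j=0: -8>-18, skip
j=1: -15>-18, skip
j=2: 2>-18, skip
j=3: -12>-18, skip
j=4: -14>-18, skip
j=5: -21≤-18, i=0, swap(0,5) ⇒ [-21, -15, 2, -12, -14, -8, -9, -13, -19, -3, -6, -18]
j=6: -9>-18, skip
j=7: -13>-18, skip
j=8: -19≤-18, i=1, swap(1,8) ⇒ [-21, -19, 2, -12, -14, -8, -9, -13, -15, -3, -6, -18]
j=9: -3>-18, skip
j=10: -6>-18, skip
swap(2,11) ⇒ [-21, -19, -18, -12, -14, -8, -9, -13, -15, -3, -6, 2]; return 2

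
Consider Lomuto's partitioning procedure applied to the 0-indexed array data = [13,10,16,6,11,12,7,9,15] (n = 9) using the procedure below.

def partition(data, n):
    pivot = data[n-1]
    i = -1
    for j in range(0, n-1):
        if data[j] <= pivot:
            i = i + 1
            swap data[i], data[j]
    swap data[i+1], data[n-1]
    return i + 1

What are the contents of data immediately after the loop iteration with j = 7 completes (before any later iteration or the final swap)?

[13,10,6,11,12,7,9,16,15]

pivot=15, i=-1
j=0: 13≤15, i=0, swap(0,0) ⇒ [13,10,16,6,11,12,7,9,15]
j=1: 10≤15, i=1, swap(1,1) ⇒ [13,10,16,6,11,12,7,9,15]
j=2: 16>15, skip
j=3: 6≤15, i=2, swap(2,3) ⇒ [13,10,6,16,11,12,7,9,15]
j=4: 11≤15, i=3, swap(3,4) ⇒ [13,10,6,11,16,12,7,9,15]
j=5: 12≤15, i=4, swap(4,5) ⇒ [13,10,6,11,12,16,7,9,15]
j=6: 7≤15, i=5, swap(5,6) ⇒ [13,10,6,11,12,7,16,9,15]
j=7: 9≤15, i=6, swap(6,7) ⇒ [13,10,6,11,12,7,9,16,15]
(after j=7) data = [13,10,6,11,12,7,9,16,15]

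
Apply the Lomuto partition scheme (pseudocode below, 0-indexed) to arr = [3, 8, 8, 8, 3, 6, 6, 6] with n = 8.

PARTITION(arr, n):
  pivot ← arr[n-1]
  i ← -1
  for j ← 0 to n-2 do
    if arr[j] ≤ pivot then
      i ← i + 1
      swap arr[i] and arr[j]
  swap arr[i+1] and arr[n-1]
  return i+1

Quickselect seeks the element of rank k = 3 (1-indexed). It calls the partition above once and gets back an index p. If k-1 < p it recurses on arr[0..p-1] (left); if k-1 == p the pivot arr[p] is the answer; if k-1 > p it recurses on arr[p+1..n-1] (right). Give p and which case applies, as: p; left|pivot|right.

pivot = arr[7] = 6; i = -1
j=0: arr[0]=3 ≤ 6 → i=0, swap arr[0],arr[0] (no change) → [3, 8, 8, 8, 3, 6, 6, 6]
j=1: arr[1]=8 > 6 → no swap
j=2: arr[2]=8 > 6 → no swap
j=3: arr[3]=8 > 6 → no swap
j=4: arr[4]=3 ≤ 6 → i=1, swap arr[1],arr[4] → [3, 3, 8, 8, 8, 6, 6, 6]
j=5: arr[5]=6 ≤ 6 → i=2, swap arr[2],arr[5] → [3, 3, 6, 8, 8, 8, 6, 6]
j=6: arr[6]=6 ≤ 6 → i=3, swap arr[3],arr[6] → [3, 3, 6, 6, 8, 8, 8, 6]
final swap arr[4],arr[7] → [3, 3, 6, 6, 6, 8, 8, 8]; return 4
p = 4; k-1 = 2 < 4 ⇒ left

4; left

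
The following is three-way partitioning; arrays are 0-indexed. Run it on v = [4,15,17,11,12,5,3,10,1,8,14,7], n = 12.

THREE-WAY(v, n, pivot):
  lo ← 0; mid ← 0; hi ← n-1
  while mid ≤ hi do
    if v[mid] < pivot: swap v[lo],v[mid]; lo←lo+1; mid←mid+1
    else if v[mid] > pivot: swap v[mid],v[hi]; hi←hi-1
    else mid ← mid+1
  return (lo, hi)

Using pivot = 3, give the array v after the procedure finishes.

[1,3,11,12,5,17,10,15,8,14,7,4]

pivot = 3; lo=0, mid=0, hi=11
v[mid]=4>3: swap v[0],v[11]; hi=10 → [7,15,17,11,12,5,3,10,1,8,14,4]
v[mid]=7>3: swap v[0],v[10]; hi=9 → [14,15,17,11,12,5,3,10,1,8,7,4]
v[mid]=14>3: swap v[0],v[9]; hi=8 → [8,15,17,11,12,5,3,10,1,14,7,4]
v[mid]=8>3: swap v[0],v[8]; hi=7 → [1,15,17,11,12,5,3,10,8,14,7,4]
v[mid]=1<3: swap v[0],v[0]; lo=1,mid=1 → [1,15,17,11,12,5,3,10,8,14,7,4]
v[mid]=15>3: swap v[1],v[7]; hi=6 → [1,10,17,11,12,5,3,15,8,14,7,4]
v[mid]=10>3: swap v[1],v[6]; hi=5 → [1,3,17,11,12,5,10,15,8,14,7,4]
v[mid]=3=3: mid=2
v[mid]=17>3: swap v[2],v[5]; hi=4 → [1,3,5,11,12,17,10,15,8,14,7,4]
v[mid]=5>3: swap v[2],v[4]; hi=3 → [1,3,12,11,5,17,10,15,8,14,7,4]
v[mid]=12>3: swap v[2],v[3]; hi=2 → [1,3,11,12,5,17,10,15,8,14,7,4]
v[mid]=11>3: swap v[2],v[2]; hi=1 → [1,3,11,12,5,17,10,15,8,14,7,4]
end: lo=1, hi=1; v = [1,3,11,12,5,17,10,15,8,14,7,4]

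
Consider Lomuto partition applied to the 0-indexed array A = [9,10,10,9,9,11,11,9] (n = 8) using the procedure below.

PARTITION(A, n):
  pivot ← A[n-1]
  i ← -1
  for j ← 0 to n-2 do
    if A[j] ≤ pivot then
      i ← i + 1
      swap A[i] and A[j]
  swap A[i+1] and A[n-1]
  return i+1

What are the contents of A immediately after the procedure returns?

pivot=9, i=-1
j=0: 9≤9, i=0, swap(0,0) ⇒ [9,10,10,9,9,11,11,9]
j=1: 10>9, skip
j=2: 10>9, skip
j=3: 9≤9, i=1, swap(1,3) ⇒ [9,9,10,10,9,11,11,9]
j=4: 9≤9, i=2, swap(2,4) ⇒ [9,9,9,10,10,11,11,9]
j=5: 11>9, skip
j=6: 11>9, skip
swap(3,7) ⇒ [9,9,9,9,10,11,11,10]; return 3

[9,9,9,9,10,11,11,10]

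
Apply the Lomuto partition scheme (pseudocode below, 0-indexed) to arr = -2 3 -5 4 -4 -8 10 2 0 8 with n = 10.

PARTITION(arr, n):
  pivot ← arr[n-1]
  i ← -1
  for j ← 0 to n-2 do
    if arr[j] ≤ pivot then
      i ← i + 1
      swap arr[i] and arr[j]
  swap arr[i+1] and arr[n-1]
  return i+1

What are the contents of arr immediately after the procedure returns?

pivot = arr[9] = 8; i = -1
j=0: arr[0]=-2 ≤ 8 → i=0, swap arr[0],arr[0] (no change) → -2 3 -5 4 -4 -8 10 2 0 8
j=1: arr[1]=3 ≤ 8 → i=1, swap arr[1],arr[1] (no change) → -2 3 -5 4 -4 -8 10 2 0 8
j=2: arr[2]=-5 ≤ 8 → i=2, swap arr[2],arr[2] (no change) → -2 3 -5 4 -4 -8 10 2 0 8
j=3: arr[3]=4 ≤ 8 → i=3, swap arr[3],arr[3] (no change) → -2 3 -5 4 -4 -8 10 2 0 8
j=4: arr[4]=-4 ≤ 8 → i=4, swap arr[4],arr[4] (no change) → -2 3 -5 4 -4 -8 10 2 0 8
j=5: arr[5]=-8 ≤ 8 → i=5, swap arr[5],arr[5] (no change) → -2 3 -5 4 -4 -8 10 2 0 8
j=6: arr[6]=10 > 8 → no swap
j=7: arr[7]=2 ≤ 8 → i=6, swap arr[6],arr[7] → -2 3 -5 4 -4 -8 2 10 0 8
j=8: arr[8]=0 ≤ 8 → i=7, swap arr[7],arr[8] → -2 3 -5 4 -4 -8 2 0 10 8
final swap arr[8],arr[9] → -2 3 -5 4 -4 -8 2 0 8 10; return 8

-2 3 -5 4 -4 -8 2 0 8 10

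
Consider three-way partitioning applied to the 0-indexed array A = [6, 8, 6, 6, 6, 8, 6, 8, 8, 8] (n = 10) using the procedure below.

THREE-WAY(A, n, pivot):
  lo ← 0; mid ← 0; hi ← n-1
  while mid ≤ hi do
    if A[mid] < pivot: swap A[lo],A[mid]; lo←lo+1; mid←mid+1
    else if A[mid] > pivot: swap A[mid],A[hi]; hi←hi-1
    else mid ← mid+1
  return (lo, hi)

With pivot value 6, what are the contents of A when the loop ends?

[6, 6, 6, 6, 6, 8, 8, 8, 8, 8]

lo=0 mid=0 hi=9
6=6: mid=1
8>6: swap(1,9), hi=8 ⇒ [6, 8, 6, 6, 6, 8, 6, 8, 8, 8]
8>6: swap(1,8), hi=7 ⇒ [6, 8, 6, 6, 6, 8, 6, 8, 8, 8]
8>6: swap(1,7), hi=6 ⇒ [6, 8, 6, 6, 6, 8, 6, 8, 8, 8]
8>6: swap(1,6), hi=5 ⇒ [6, 6, 6, 6, 6, 8, 8, 8, 8, 8]
6=6: mid=2
6=6: mid=3
6=6: mid=4
6=6: mid=5
8>6: swap(5,5), hi=4 ⇒ [6, 6, 6, 6, 6, 8, 8, 8, 8, 8]
done. lo=0 hi=4; A=[6, 6, 6, 6, 6, 8, 8, 8, 8, 8]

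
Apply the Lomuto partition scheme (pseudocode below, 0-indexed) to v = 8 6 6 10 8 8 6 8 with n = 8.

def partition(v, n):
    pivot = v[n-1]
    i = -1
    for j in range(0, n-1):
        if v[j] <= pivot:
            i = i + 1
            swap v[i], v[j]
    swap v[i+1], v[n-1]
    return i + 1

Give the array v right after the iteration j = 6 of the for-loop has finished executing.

8 6 6 8 8 6 10 8

pivot = v[7] = 8; i = -1
j=0: v[0]=8 ≤ 8 → i=0, swap v[0],v[0] (no change) → 8 6 6 10 8 8 6 8
j=1: v[1]=6 ≤ 8 → i=1, swap v[1],v[1] (no change) → 8 6 6 10 8 8 6 8
j=2: v[2]=6 ≤ 8 → i=2, swap v[2],v[2] (no change) → 8 6 6 10 8 8 6 8
j=3: v[3]=10 > 8 → no swap
j=4: v[4]=8 ≤ 8 → i=3, swap v[3],v[4] → 8 6 6 8 10 8 6 8
j=5: v[5]=8 ≤ 8 → i=4, swap v[4],v[5] → 8 6 6 8 8 10 6 8
j=6: v[6]=6 ≤ 8 → i=5, swap v[5],v[6] → 8 6 6 8 8 6 10 8
(after j=6) v = 8 6 6 8 8 6 10 8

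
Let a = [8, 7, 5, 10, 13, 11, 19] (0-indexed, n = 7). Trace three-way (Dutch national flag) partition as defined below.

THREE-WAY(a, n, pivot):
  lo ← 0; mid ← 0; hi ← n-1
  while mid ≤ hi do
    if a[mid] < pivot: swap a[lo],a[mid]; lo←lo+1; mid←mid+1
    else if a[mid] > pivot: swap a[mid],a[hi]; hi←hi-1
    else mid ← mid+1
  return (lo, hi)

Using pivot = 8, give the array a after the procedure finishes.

[7, 5, 8, 13, 11, 19, 10]

pivot = 8; lo=0, mid=0, hi=6
a[mid]=8=8: mid=1
a[mid]=7<8: swap a[0],a[1]; lo=1,mid=2 → [7, 8, 5, 10, 13, 11, 19]
a[mid]=5<8: swap a[1],a[2]; lo=2,mid=3 → [7, 5, 8, 10, 13, 11, 19]
a[mid]=10>8: swap a[3],a[6]; hi=5 → [7, 5, 8, 19, 13, 11, 10]
a[mid]=19>8: swap a[3],a[5]; hi=4 → [7, 5, 8, 11, 13, 19, 10]
a[mid]=11>8: swap a[3],a[4]; hi=3 → [7, 5, 8, 13, 11, 19, 10]
a[mid]=13>8: swap a[3],a[3]; hi=2 → [7, 5, 8, 13, 11, 19, 10]
end: lo=2, hi=2; a = [7, 5, 8, 13, 11, 19, 10]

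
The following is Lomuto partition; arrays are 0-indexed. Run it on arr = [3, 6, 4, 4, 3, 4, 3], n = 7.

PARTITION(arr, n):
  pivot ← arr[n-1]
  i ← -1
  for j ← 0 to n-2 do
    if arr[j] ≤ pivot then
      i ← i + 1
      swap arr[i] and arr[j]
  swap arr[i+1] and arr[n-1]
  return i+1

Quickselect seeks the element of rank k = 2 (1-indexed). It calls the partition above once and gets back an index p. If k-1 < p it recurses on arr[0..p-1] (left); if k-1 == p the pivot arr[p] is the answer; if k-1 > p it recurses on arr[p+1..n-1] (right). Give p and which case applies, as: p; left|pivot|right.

pivot=3, i=-1
j=0: 3≤3, i=0, swap(0,0) ⇒ [3, 6, 4, 4, 3, 4, 3]
j=1: 6>3, skip
j=2: 4>3, skip
j=3: 4>3, skip
j=4: 3≤3, i=1, swap(1,4) ⇒ [3, 3, 4, 4, 6, 4, 3]
j=5: 4>3, skip
swap(2,6) ⇒ [3, 3, 3, 4, 6, 4, 4]; return 2
p = 2; k-1 = 1 < 2 ⇒ left

2; left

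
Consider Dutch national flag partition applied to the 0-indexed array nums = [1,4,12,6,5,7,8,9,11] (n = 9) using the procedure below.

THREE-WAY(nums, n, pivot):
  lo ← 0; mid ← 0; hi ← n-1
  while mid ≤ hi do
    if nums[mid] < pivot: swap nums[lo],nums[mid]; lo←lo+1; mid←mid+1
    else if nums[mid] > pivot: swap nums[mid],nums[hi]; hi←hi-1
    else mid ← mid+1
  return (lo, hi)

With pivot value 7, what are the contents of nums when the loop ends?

[1,4,6,5,7,8,9,11,12]

pivot = 7; lo=0, mid=0, hi=8
nums[mid]=1<7: swap nums[0],nums[0]; lo=1,mid=1 → [1,4,12,6,5,7,8,9,11]
nums[mid]=4<7: swap nums[1],nums[1]; lo=2,mid=2 → [1,4,12,6,5,7,8,9,11]
nums[mid]=12>7: swap nums[2],nums[8]; hi=7 → [1,4,11,6,5,7,8,9,12]
nums[mid]=11>7: swap nums[2],nums[7]; hi=6 → [1,4,9,6,5,7,8,11,12]
nums[mid]=9>7: swap nums[2],nums[6]; hi=5 → [1,4,8,6,5,7,9,11,12]
nums[mid]=8>7: swap nums[2],nums[5]; hi=4 → [1,4,7,6,5,8,9,11,12]
nums[mid]=7=7: mid=3
nums[mid]=6<7: swap nums[2],nums[3]; lo=3,mid=4 → [1,4,6,7,5,8,9,11,12]
nums[mid]=5<7: swap nums[3],nums[4]; lo=4,mid=5 → [1,4,6,5,7,8,9,11,12]
end: lo=4, hi=4; nums = [1,4,6,5,7,8,9,11,12]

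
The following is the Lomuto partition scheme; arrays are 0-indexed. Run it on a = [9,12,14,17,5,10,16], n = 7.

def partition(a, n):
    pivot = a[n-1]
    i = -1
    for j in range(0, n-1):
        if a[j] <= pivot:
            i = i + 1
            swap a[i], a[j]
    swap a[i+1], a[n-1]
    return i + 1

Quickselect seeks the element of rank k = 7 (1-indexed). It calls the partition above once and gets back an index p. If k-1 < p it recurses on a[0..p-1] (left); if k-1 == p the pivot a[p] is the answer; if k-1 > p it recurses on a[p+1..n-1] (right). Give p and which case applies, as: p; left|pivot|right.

pivot = a[6] = 16; i = -1
j=0: a[0]=9 ≤ 16 → i=0, swap a[0],a[0] (no change) → [9,12,14,17,5,10,16]
j=1: a[1]=12 ≤ 16 → i=1, swap a[1],a[1] (no change) → [9,12,14,17,5,10,16]
j=2: a[2]=14 ≤ 16 → i=2, swap a[2],a[2] (no change) → [9,12,14,17,5,10,16]
j=3: a[3]=17 > 16 → no swap
j=4: a[4]=5 ≤ 16 → i=3, swap a[3],a[4] → [9,12,14,5,17,10,16]
j=5: a[5]=10 ≤ 16 → i=4, swap a[4],a[5] → [9,12,14,5,10,17,16]
final swap a[5],a[6] → [9,12,14,5,10,16,17]; return 5
p = 5; k-1 = 6 > 5 ⇒ right

5; right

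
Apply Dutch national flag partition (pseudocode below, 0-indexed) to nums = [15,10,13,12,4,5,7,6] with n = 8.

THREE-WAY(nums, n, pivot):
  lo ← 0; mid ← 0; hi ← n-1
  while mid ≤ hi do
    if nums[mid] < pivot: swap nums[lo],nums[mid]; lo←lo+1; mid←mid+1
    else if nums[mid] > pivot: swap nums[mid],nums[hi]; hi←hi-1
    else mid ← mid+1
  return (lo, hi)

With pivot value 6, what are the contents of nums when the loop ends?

[5,4,6,12,13,7,10,15]

pivot = 6; lo=0, mid=0, hi=7
nums[mid]=15>6: swap nums[0],nums[7]; hi=6 → [6,10,13,12,4,5,7,15]
nums[mid]=6=6: mid=1
nums[mid]=10>6: swap nums[1],nums[6]; hi=5 → [6,7,13,12,4,5,10,15]
nums[mid]=7>6: swap nums[1],nums[5]; hi=4 → [6,5,13,12,4,7,10,15]
nums[mid]=5<6: swap nums[0],nums[1]; lo=1,mid=2 → [5,6,13,12,4,7,10,15]
nums[mid]=13>6: swap nums[2],nums[4]; hi=3 → [5,6,4,12,13,7,10,15]
nums[mid]=4<6: swap nums[1],nums[2]; lo=2,mid=3 → [5,4,6,12,13,7,10,15]
nums[mid]=12>6: swap nums[3],nums[3]; hi=2 → [5,4,6,12,13,7,10,15]
end: lo=2, hi=2; nums = [5,4,6,12,13,7,10,15]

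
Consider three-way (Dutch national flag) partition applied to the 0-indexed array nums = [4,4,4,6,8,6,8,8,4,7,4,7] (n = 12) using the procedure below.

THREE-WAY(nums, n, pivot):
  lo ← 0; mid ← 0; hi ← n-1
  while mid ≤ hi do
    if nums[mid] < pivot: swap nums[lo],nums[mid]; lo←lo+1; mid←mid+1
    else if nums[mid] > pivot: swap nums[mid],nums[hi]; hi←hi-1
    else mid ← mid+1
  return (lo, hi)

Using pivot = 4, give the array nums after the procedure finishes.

lo=0 mid=0 hi=11
4=4: mid=1
4=4: mid=2
4=4: mid=3
6>4: swap(3,11), hi=10 ⇒ [4,4,4,7,8,6,8,8,4,7,4,6]
7>4: swap(3,10), hi=9 ⇒ [4,4,4,4,8,6,8,8,4,7,7,6]
4=4: mid=4
8>4: swap(4,9), hi=8 ⇒ [4,4,4,4,7,6,8,8,4,8,7,6]
7>4: swap(4,8), hi=7 ⇒ [4,4,4,4,4,6,8,8,7,8,7,6]
4=4: mid=5
6>4: swap(5,7), hi=6 ⇒ [4,4,4,4,4,8,8,6,7,8,7,6]
8>4: swap(5,6), hi=5 ⇒ [4,4,4,4,4,8,8,6,7,8,7,6]
8>4: swap(5,5), hi=4 ⇒ [4,4,4,4,4,8,8,6,7,8,7,6]
done. lo=0 hi=4; nums=[4,4,4,4,4,8,8,6,7,8,7,6]

[4,4,4,4,4,8,8,6,7,8,7,6]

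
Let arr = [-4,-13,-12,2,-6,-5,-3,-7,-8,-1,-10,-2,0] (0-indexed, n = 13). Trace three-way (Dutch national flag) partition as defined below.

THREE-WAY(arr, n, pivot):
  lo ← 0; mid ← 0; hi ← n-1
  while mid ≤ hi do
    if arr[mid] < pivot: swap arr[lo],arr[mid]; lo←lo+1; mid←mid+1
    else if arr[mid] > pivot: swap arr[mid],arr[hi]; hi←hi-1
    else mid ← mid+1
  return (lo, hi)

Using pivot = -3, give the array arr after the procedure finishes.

lo=0 mid=0 hi=12
-4<-3: swap(0,0), lo=1 mid=1 ⇒ [-4,-13,-12,2,-6,-5,-3,-7,-8,-1,-10,-2,0]
-13<-3: swap(1,1), lo=2 mid=2 ⇒ [-4,-13,-12,2,-6,-5,-3,-7,-8,-1,-10,-2,0]
-12<-3: swap(2,2), lo=3 mid=3 ⇒ [-4,-13,-12,2,-6,-5,-3,-7,-8,-1,-10,-2,0]
2>-3: swap(3,12), hi=11 ⇒ [-4,-13,-12,0,-6,-5,-3,-7,-8,-1,-10,-2,2]
0>-3: swap(3,11), hi=10 ⇒ [-4,-13,-12,-2,-6,-5,-3,-7,-8,-1,-10,0,2]
-2>-3: swap(3,10), hi=9 ⇒ [-4,-13,-12,-10,-6,-5,-3,-7,-8,-1,-2,0,2]
-10<-3: swap(3,3), lo=4 mid=4 ⇒ [-4,-13,-12,-10,-6,-5,-3,-7,-8,-1,-2,0,2]
-6<-3: swap(4,4), lo=5 mid=5 ⇒ [-4,-13,-12,-10,-6,-5,-3,-7,-8,-1,-2,0,2]
-5<-3: swap(5,5), lo=6 mid=6 ⇒ [-4,-13,-12,-10,-6,-5,-3,-7,-8,-1,-2,0,2]
-3=-3: mid=7
-7<-3: swap(6,7), lo=7 mid=8 ⇒ [-4,-13,-12,-10,-6,-5,-7,-3,-8,-1,-2,0,2]
-8<-3: swap(7,8), lo=8 mid=9 ⇒ [-4,-13,-12,-10,-6,-5,-7,-8,-3,-1,-2,0,2]
-1>-3: swap(9,9), hi=8 ⇒ [-4,-13,-12,-10,-6,-5,-7,-8,-3,-1,-2,0,2]
done. lo=8 hi=8; arr=[-4,-13,-12,-10,-6,-5,-7,-8,-3,-1,-2,0,2]

[-4,-13,-12,-10,-6,-5,-7,-8,-3,-1,-2,0,2]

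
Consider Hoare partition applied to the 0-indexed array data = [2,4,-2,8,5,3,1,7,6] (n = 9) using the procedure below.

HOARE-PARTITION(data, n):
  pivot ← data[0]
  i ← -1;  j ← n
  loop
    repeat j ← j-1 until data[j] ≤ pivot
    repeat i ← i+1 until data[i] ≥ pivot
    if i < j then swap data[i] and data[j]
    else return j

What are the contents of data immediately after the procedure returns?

pivot=2
j stops at 6 (1), i stops at 0 (2); swap ⇒ [1,4,-2,8,5,3,2,7,6]
j stops at 2 (-2), i stops at 1 (4); swap ⇒ [1,-2,4,8,5,3,2,7,6]
j stops at 1, i stops at 2; i≥j ⇒ return 1. data=[1,-2,4,8,5,3,2,7,6]

[1,-2,4,8,5,3,2,7,6]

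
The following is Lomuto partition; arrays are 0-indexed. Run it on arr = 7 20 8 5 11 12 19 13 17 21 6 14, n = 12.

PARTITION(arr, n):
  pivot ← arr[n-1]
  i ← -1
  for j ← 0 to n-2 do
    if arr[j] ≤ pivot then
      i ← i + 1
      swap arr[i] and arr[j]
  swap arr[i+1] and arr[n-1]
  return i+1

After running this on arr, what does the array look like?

7 8 5 11 12 13 6 14 17 21 19 20

pivot = arr[11] = 14; i = -1
j=0: arr[0]=7 ≤ 14 → i=0, swap arr[0],arr[0] (no change) → 7 20 8 5 11 12 19 13 17 21 6 14
j=1: arr[1]=20 > 14 → no swap
j=2: arr[2]=8 ≤ 14 → i=1, swap arr[1],arr[2] → 7 8 20 5 11 12 19 13 17 21 6 14
j=3: arr[3]=5 ≤ 14 → i=2, swap arr[2],arr[3] → 7 8 5 20 11 12 19 13 17 21 6 14
j=4: arr[4]=11 ≤ 14 → i=3, swap arr[3],arr[4] → 7 8 5 11 20 12 19 13 17 21 6 14
j=5: arr[5]=12 ≤ 14 → i=4, swap arr[4],arr[5] → 7 8 5 11 12 20 19 13 17 21 6 14
j=6: arr[6]=19 > 14 → no swap
j=7: arr[7]=13 ≤ 14 → i=5, swap arr[5],arr[7] → 7 8 5 11 12 13 19 20 17 21 6 14
j=8: arr[8]=17 > 14 → no swap
j=9: arr[9]=21 > 14 → no swap
j=10: arr[10]=6 ≤ 14 → i=6, swap arr[6],arr[10] → 7 8 5 11 12 13 6 20 17 21 19 14
final swap arr[7],arr[11] → 7 8 5 11 12 13 6 14 17 21 19 20; return 7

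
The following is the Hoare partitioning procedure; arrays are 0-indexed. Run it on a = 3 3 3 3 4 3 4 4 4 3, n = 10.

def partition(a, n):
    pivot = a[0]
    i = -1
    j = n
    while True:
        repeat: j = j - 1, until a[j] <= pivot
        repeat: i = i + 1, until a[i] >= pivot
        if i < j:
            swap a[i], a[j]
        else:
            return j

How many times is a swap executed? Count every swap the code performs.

pivot=3
j stops at 9 (3), i stops at 0 (3); swap ⇒ 3 3 3 3 4 3 4 4 4 3
j stops at 5 (3), i stops at 1 (3); swap ⇒ 3 3 3 3 4 3 4 4 4 3
j stops at 3 (3), i stops at 2 (3); swap ⇒ 3 3 3 3 4 3 4 4 4 3
j stops at 2, i stops at 3; i≥j ⇒ return 2. a=3 3 3 3 4 3 4 4 4 3

3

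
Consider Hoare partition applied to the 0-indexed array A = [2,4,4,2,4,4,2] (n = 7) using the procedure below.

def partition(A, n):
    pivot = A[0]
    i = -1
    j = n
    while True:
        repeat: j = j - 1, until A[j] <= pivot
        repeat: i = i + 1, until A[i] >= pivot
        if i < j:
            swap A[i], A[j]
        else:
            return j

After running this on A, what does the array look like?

[2,2,4,4,4,4,2]

pivot=2
j stops at 6 (2), i stops at 0 (2); swap ⇒ [2,4,4,2,4,4,2]
j stops at 3 (2), i stops at 1 (4); swap ⇒ [2,2,4,4,4,4,2]
j stops at 1, i stops at 2; i≥j ⇒ return 1. A=[2,2,4,4,4,4,2]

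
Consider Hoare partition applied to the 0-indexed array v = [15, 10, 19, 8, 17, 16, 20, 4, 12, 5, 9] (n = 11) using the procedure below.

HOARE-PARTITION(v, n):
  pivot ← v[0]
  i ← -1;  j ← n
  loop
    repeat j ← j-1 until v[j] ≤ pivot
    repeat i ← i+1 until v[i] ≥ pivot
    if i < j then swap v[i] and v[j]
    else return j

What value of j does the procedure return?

5

pivot = v[0] = 15; i = -1, j = 11
j→10 (v[10]=9≤15), i→0 (v[0]=15≥15); i<j, swap → [9, 10, 19, 8, 17, 16, 20, 4, 12, 5, 15]
j→9 (v[9]=5≤15), i→2 (v[2]=19≥15); i<j, swap → [9, 10, 5, 8, 17, 16, 20, 4, 12, 19, 15]
j→8 (v[8]=12≤15), i→4 (v[4]=17≥15); i<j, swap → [9, 10, 5, 8, 12, 16, 20, 4, 17, 19, 15]
j→7 (v[7]=4≤15), i→5 (v[5]=16≥15); i<j, swap → [9, 10, 5, 8, 12, 4, 20, 16, 17, 19, 15]
j→5, i→6; i≥j, return j=5. v = [9, 10, 5, 8, 12, 4, 20, 16, 17, 19, 15]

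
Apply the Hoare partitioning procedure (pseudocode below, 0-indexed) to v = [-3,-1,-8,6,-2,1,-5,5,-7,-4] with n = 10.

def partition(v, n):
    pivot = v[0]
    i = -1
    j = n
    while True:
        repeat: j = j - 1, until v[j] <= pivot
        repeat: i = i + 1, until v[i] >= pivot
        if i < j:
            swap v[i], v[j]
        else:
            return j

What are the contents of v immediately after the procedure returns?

pivot=-3
j stops at 9 (-4), i stops at 0 (-3); swap ⇒ [-4,-1,-8,6,-2,1,-5,5,-7,-3]
j stops at 8 (-7), i stops at 1 (-1); swap ⇒ [-4,-7,-8,6,-2,1,-5,5,-1,-3]
j stops at 6 (-5), i stops at 3 (6); swap ⇒ [-4,-7,-8,-5,-2,1,6,5,-1,-3]
j stops at 3, i stops at 4; i≥j ⇒ return 3. v=[-4,-7,-8,-5,-2,1,6,5,-1,-3]

[-4,-7,-8,-5,-2,1,6,5,-1,-3]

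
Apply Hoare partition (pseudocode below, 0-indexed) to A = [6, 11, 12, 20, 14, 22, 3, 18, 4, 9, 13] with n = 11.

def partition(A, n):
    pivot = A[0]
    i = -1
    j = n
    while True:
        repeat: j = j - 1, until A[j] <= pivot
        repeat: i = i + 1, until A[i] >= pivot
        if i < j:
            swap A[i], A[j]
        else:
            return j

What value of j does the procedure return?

pivot = A[0] = 6; i = -1, j = 11
j→8 (A[8]=4≤6), i→0 (A[0]=6≥6); i<j, swap → [4, 11, 12, 20, 14, 22, 3, 18, 6, 9, 13]
j→6 (A[6]=3≤6), i→1 (A[1]=11≥6); i<j, swap → [4, 3, 12, 20, 14, 22, 11, 18, 6, 9, 13]
j→1, i→2; i≥j, return j=1. A = [4, 3, 12, 20, 14, 22, 11, 18, 6, 9, 13]

1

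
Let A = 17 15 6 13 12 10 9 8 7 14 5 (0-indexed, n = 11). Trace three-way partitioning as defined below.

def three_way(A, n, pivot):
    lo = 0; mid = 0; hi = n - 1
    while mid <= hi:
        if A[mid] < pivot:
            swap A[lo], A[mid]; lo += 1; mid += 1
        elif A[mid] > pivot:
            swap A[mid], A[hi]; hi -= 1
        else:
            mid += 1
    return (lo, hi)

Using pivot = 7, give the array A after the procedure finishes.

5 6 7 12 10 9 8 13 14 15 17

pivot = 7; lo=0, mid=0, hi=10
A[mid]=17>7: swap A[0],A[10]; hi=9 → 5 15 6 13 12 10 9 8 7 14 17
A[mid]=5<7: swap A[0],A[0]; lo=1,mid=1 → 5 15 6 13 12 10 9 8 7 14 17
A[mid]=15>7: swap A[1],A[9]; hi=8 → 5 14 6 13 12 10 9 8 7 15 17
A[mid]=14>7: swap A[1],A[8]; hi=7 → 5 7 6 13 12 10 9 8 14 15 17
A[mid]=7=7: mid=2
A[mid]=6<7: swap A[1],A[2]; lo=2,mid=3 → 5 6 7 13 12 10 9 8 14 15 17
A[mid]=13>7: swap A[3],A[7]; hi=6 → 5 6 7 8 12 10 9 13 14 15 17
A[mid]=8>7: swap A[3],A[6]; hi=5 → 5 6 7 9 12 10 8 13 14 15 17
A[mid]=9>7: swap A[3],A[5]; hi=4 → 5 6 7 10 12 9 8 13 14 15 17
A[mid]=10>7: swap A[3],A[4]; hi=3 → 5 6 7 12 10 9 8 13 14 15 17
A[mid]=12>7: swap A[3],A[3]; hi=2 → 5 6 7 12 10 9 8 13 14 15 17
end: lo=2, hi=2; A = 5 6 7 12 10 9 8 13 14 15 17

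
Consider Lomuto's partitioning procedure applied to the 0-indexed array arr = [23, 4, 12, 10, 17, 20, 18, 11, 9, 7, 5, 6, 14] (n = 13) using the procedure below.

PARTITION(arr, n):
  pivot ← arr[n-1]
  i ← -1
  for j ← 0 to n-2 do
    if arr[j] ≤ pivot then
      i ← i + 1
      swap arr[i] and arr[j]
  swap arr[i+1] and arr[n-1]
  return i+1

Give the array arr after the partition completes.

pivot = arr[12] = 14; i = -1
j=0: arr[0]=23 > 14 → no swap
j=1: arr[1]=4 ≤ 14 → i=0, swap arr[0],arr[1] → [4, 23, 12, 10, 17, 20, 18, 11, 9, 7, 5, 6, 14]
j=2: arr[2]=12 ≤ 14 → i=1, swap arr[1],arr[2] → [4, 12, 23, 10, 17, 20, 18, 11, 9, 7, 5, 6, 14]
j=3: arr[3]=10 ≤ 14 → i=2, swap arr[2],arr[3] → [4, 12, 10, 23, 17, 20, 18, 11, 9, 7, 5, 6, 14]
j=4: arr[4]=17 > 14 → no swap
j=5: arr[5]=20 > 14 → no swap
j=6: arr[6]=18 > 14 → no swap
j=7: arr[7]=11 ≤ 14 → i=3, swap arr[3],arr[7] → [4, 12, 10, 11, 17, 20, 18, 23, 9, 7, 5, 6, 14]
j=8: arr[8]=9 ≤ 14 → i=4, swap arr[4],arr[8] → [4, 12, 10, 11, 9, 20, 18, 23, 17, 7, 5, 6, 14]
j=9: arr[9]=7 ≤ 14 → i=5, swap arr[5],arr[9] → [4, 12, 10, 11, 9, 7, 18, 23, 17, 20, 5, 6, 14]
j=10: arr[10]=5 ≤ 14 → i=6, swap arr[6],arr[10] → [4, 12, 10, 11, 9, 7, 5, 23, 17, 20, 18, 6, 14]
j=11: arr[11]=6 ≤ 14 → i=7, swap arr[7],arr[11] → [4, 12, 10, 11, 9, 7, 5, 6, 17, 20, 18, 23, 14]
final swap arr[8],arr[12] → [4, 12, 10, 11, 9, 7, 5, 6, 14, 20, 18, 23, 17]; return 8

[4, 12, 10, 11, 9, 7, 5, 6, 14, 20, 18, 23, 17]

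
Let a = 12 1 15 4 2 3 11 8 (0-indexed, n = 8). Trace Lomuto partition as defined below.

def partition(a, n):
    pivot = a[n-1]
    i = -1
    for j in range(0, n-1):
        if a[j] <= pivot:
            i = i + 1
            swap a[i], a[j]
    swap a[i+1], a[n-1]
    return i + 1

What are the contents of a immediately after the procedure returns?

1 4 2 3 8 12 11 15

pivot = a[7] = 8; i = -1
j=0: a[0]=12 > 8 → no swap
j=1: a[1]=1 ≤ 8 → i=0, swap a[0],a[1] → 1 12 15 4 2 3 11 8
j=2: a[2]=15 > 8 → no swap
j=3: a[3]=4 ≤ 8 → i=1, swap a[1],a[3] → 1 4 15 12 2 3 11 8
j=4: a[4]=2 ≤ 8 → i=2, swap a[2],a[4] → 1 4 2 12 15 3 11 8
j=5: a[5]=3 ≤ 8 → i=3, swap a[3],a[5] → 1 4 2 3 15 12 11 8
j=6: a[6]=11 > 8 → no swap
final swap a[4],a[7] → 1 4 2 3 8 12 11 15; return 4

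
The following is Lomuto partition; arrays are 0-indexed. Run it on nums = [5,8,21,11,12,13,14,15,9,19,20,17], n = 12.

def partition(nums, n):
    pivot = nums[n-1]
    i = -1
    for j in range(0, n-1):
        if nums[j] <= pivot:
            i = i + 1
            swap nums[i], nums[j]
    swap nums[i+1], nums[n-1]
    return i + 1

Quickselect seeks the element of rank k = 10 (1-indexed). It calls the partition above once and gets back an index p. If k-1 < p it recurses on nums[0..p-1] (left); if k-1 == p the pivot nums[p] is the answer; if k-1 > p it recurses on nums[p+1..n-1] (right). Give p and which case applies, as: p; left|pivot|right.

8; right

pivot = nums[11] = 17; i = -1
j=0: nums[0]=5 ≤ 17 → i=0, swap nums[0],nums[0] (no change) → [5,8,21,11,12,13,14,15,9,19,20,17]
j=1: nums[1]=8 ≤ 17 → i=1, swap nums[1],nums[1] (no change) → [5,8,21,11,12,13,14,15,9,19,20,17]
j=2: nums[2]=21 > 17 → no swap
j=3: nums[3]=11 ≤ 17 → i=2, swap nums[2],nums[3] → [5,8,11,21,12,13,14,15,9,19,20,17]
j=4: nums[4]=12 ≤ 17 → i=3, swap nums[3],nums[4] → [5,8,11,12,21,13,14,15,9,19,20,17]
j=5: nums[5]=13 ≤ 17 → i=4, swap nums[4],nums[5] → [5,8,11,12,13,21,14,15,9,19,20,17]
j=6: nums[6]=14 ≤ 17 → i=5, swap nums[5],nums[6] → [5,8,11,12,13,14,21,15,9,19,20,17]
j=7: nums[7]=15 ≤ 17 → i=6, swap nums[6],nums[7] → [5,8,11,12,13,14,15,21,9,19,20,17]
j=8: nums[8]=9 ≤ 17 → i=7, swap nums[7],nums[8] → [5,8,11,12,13,14,15,9,21,19,20,17]
j=9: nums[9]=19 > 17 → no swap
j=10: nums[10]=20 > 17 → no swap
final swap nums[8],nums[11] → [5,8,11,12,13,14,15,9,17,19,20,21]; return 8
p = 8; k-1 = 9 > 8 ⇒ right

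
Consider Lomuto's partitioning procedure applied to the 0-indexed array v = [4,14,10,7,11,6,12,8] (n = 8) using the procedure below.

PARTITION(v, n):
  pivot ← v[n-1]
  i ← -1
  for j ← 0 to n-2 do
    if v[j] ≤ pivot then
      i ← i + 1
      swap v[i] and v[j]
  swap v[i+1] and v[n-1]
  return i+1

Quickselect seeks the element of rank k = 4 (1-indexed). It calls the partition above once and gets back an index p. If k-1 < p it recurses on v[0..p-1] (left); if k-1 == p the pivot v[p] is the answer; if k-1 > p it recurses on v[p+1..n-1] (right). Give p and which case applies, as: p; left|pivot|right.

3; pivot

pivot=8, i=-1
j=0: 4≤8, i=0, swap(0,0) ⇒ [4,14,10,7,11,6,12,8]
j=1: 14>8, skip
j=2: 10>8, skip
j=3: 7≤8, i=1, swap(1,3) ⇒ [4,7,10,14,11,6,12,8]
j=4: 11>8, skip
j=5: 6≤8, i=2, swap(2,5) ⇒ [4,7,6,14,11,10,12,8]
j=6: 12>8, skip
swap(3,7) ⇒ [4,7,6,8,11,10,12,14]; return 3
p = 3; k-1 = 3 == 3 ⇒ pivot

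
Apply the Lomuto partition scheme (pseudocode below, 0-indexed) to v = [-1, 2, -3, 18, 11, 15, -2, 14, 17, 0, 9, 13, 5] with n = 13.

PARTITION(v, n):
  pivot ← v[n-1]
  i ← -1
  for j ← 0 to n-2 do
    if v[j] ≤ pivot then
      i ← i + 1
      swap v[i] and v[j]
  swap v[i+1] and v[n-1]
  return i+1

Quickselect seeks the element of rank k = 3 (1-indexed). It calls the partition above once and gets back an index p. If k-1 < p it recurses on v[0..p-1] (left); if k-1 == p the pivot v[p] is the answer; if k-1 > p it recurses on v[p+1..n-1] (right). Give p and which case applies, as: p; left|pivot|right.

pivot = v[12] = 5; i = -1
j=0: v[0]=-1 ≤ 5 → i=0, swap v[0],v[0] (no change) → [-1, 2, -3, 18, 11, 15, -2, 14, 17, 0, 9, 13, 5]
j=1: v[1]=2 ≤ 5 → i=1, swap v[1],v[1] (no change) → [-1, 2, -3, 18, 11, 15, -2, 14, 17, 0, 9, 13, 5]
j=2: v[2]=-3 ≤ 5 → i=2, swap v[2],v[2] (no change) → [-1, 2, -3, 18, 11, 15, -2, 14, 17, 0, 9, 13, 5]
j=3: v[3]=18 > 5 → no swap
j=4: v[4]=11 > 5 → no swap
j=5: v[5]=15 > 5 → no swap
j=6: v[6]=-2 ≤ 5 → i=3, swap v[3],v[6] → [-1, 2, -3, -2, 11, 15, 18, 14, 17, 0, 9, 13, 5]
j=7: v[7]=14 > 5 → no swap
j=8: v[8]=17 > 5 → no swap
j=9: v[9]=0 ≤ 5 → i=4, swap v[4],v[9] → [-1, 2, -3, -2, 0, 15, 18, 14, 17, 11, 9, 13, 5]
j=10: v[10]=9 > 5 → no swap
j=11: v[11]=13 > 5 → no swap
final swap v[5],v[12] → [-1, 2, -3, -2, 0, 5, 18, 14, 17, 11, 9, 13, 15]; return 5
p = 5; k-1 = 2 < 5 ⇒ left

5; left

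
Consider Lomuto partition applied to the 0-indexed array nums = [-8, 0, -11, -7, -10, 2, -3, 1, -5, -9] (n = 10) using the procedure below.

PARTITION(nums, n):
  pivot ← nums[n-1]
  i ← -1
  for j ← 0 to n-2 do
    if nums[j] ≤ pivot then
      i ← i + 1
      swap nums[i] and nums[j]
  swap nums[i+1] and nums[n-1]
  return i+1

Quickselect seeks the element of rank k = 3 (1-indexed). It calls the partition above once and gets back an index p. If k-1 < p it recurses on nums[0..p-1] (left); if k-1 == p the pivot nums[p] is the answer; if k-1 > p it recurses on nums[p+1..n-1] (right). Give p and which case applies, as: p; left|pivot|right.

2; pivot

pivot=-9, i=-1
j=0: -8>-9, skip
j=1: 0>-9, skip
j=2: -11≤-9, i=0, swap(0,2) ⇒ [-11, 0, -8, -7, -10, 2, -3, 1, -5, -9]
j=3: -7>-9, skip
j=4: -10≤-9, i=1, swap(1,4) ⇒ [-11, -10, -8, -7, 0, 2, -3, 1, -5, -9]
j=5: 2>-9, skip
j=6: -3>-9, skip
j=7: 1>-9, skip
j=8: -5>-9, skip
swap(2,9) ⇒ [-11, -10, -9, -7, 0, 2, -3, 1, -5, -8]; return 2
p = 2; k-1 = 2 == 2 ⇒ pivot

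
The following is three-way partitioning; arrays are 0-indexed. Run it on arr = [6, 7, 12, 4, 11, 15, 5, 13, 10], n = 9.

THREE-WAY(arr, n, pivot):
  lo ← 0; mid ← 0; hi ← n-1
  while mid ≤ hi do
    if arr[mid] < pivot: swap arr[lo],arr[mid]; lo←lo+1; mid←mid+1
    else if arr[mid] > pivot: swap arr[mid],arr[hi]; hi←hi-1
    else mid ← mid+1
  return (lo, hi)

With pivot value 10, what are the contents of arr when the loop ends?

[6, 7, 4, 5, 10, 15, 13, 11, 12]

pivot = 10; lo=0, mid=0, hi=8
arr[mid]=6<10: swap arr[0],arr[0]; lo=1,mid=1 → [6, 7, 12, 4, 11, 15, 5, 13, 10]
arr[mid]=7<10: swap arr[1],arr[1]; lo=2,mid=2 → [6, 7, 12, 4, 11, 15, 5, 13, 10]
arr[mid]=12>10: swap arr[2],arr[8]; hi=7 → [6, 7, 10, 4, 11, 15, 5, 13, 12]
arr[mid]=10=10: mid=3
arr[mid]=4<10: swap arr[2],arr[3]; lo=3,mid=4 → [6, 7, 4, 10, 11, 15, 5, 13, 12]
arr[mid]=11>10: swap arr[4],arr[7]; hi=6 → [6, 7, 4, 10, 13, 15, 5, 11, 12]
arr[mid]=13>10: swap arr[4],arr[6]; hi=5 → [6, 7, 4, 10, 5, 15, 13, 11, 12]
arr[mid]=5<10: swap arr[3],arr[4]; lo=4,mid=5 → [6, 7, 4, 5, 10, 15, 13, 11, 12]
arr[mid]=15>10: swap arr[5],arr[5]; hi=4 → [6, 7, 4, 5, 10, 15, 13, 11, 12]
end: lo=4, hi=4; arr = [6, 7, 4, 5, 10, 15, 13, 11, 12]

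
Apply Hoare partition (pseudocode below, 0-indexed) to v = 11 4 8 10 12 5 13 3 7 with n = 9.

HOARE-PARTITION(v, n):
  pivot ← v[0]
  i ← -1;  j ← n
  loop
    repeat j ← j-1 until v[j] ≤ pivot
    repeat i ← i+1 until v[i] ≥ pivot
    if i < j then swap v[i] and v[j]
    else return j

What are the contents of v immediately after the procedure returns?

7 4 8 10 3 5 13 12 11

pivot=11
j stops at 8 (7), i stops at 0 (11); swap ⇒ 7 4 8 10 12 5 13 3 11
j stops at 7 (3), i stops at 4 (12); swap ⇒ 7 4 8 10 3 5 13 12 11
j stops at 5, i stops at 6; i≥j ⇒ return 5. v=7 4 8 10 3 5 13 12 11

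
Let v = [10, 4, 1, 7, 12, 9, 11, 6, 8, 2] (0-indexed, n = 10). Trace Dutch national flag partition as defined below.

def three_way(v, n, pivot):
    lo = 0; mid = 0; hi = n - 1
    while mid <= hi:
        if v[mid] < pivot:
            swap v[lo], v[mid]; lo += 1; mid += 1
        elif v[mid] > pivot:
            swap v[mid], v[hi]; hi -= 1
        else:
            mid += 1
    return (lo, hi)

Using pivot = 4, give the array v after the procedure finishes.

[2, 1, 4, 12, 9, 11, 6, 8, 7, 10]

lo=0 mid=0 hi=9
10>4: swap(0,9), hi=8 ⇒ [2, 4, 1, 7, 12, 9, 11, 6, 8, 10]
2<4: swap(0,0), lo=1 mid=1 ⇒ [2, 4, 1, 7, 12, 9, 11, 6, 8, 10]
4=4: mid=2
1<4: swap(1,2), lo=2 mid=3 ⇒ [2, 1, 4, 7, 12, 9, 11, 6, 8, 10]
7>4: swap(3,8), hi=7 ⇒ [2, 1, 4, 8, 12, 9, 11, 6, 7, 10]
8>4: swap(3,7), hi=6 ⇒ [2, 1, 4, 6, 12, 9, 11, 8, 7, 10]
6>4: swap(3,6), hi=5 ⇒ [2, 1, 4, 11, 12, 9, 6, 8, 7, 10]
11>4: swap(3,5), hi=4 ⇒ [2, 1, 4, 9, 12, 11, 6, 8, 7, 10]
9>4: swap(3,4), hi=3 ⇒ [2, 1, 4, 12, 9, 11, 6, 8, 7, 10]
12>4: swap(3,3), hi=2 ⇒ [2, 1, 4, 12, 9, 11, 6, 8, 7, 10]
done. lo=2 hi=2; v=[2, 1, 4, 12, 9, 11, 6, 8, 7, 10]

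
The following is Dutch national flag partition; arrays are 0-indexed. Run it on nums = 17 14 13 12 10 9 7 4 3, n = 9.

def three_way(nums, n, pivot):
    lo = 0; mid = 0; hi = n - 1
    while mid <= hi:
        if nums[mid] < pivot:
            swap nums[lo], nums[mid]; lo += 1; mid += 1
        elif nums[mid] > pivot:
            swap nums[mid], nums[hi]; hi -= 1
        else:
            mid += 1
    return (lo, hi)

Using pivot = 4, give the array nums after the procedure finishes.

3 4 12 10 9 7 13 14 17

pivot = 4; lo=0, mid=0, hi=8
nums[mid]=17>4: swap nums[0],nums[8]; hi=7 → 3 14 13 12 10 9 7 4 17
nums[mid]=3<4: swap nums[0],nums[0]; lo=1,mid=1 → 3 14 13 12 10 9 7 4 17
nums[mid]=14>4: swap nums[1],nums[7]; hi=6 → 3 4 13 12 10 9 7 14 17
nums[mid]=4=4: mid=2
nums[mid]=13>4: swap nums[2],nums[6]; hi=5 → 3 4 7 12 10 9 13 14 17
nums[mid]=7>4: swap nums[2],nums[5]; hi=4 → 3 4 9 12 10 7 13 14 17
nums[mid]=9>4: swap nums[2],nums[4]; hi=3 → 3 4 10 12 9 7 13 14 17
nums[mid]=10>4: swap nums[2],nums[3]; hi=2 → 3 4 12 10 9 7 13 14 17
nums[mid]=12>4: swap nums[2],nums[2]; hi=1 → 3 4 12 10 9 7 13 14 17
end: lo=1, hi=1; nums = 3 4 12 10 9 7 13 14 17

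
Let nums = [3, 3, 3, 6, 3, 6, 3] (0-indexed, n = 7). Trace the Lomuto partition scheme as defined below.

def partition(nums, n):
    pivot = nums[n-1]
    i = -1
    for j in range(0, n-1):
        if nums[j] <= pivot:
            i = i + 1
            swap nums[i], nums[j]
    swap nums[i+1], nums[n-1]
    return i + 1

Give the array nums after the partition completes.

[3, 3, 3, 3, 3, 6, 6]

pivot = nums[6] = 3; i = -1
j=0: nums[0]=3 ≤ 3 → i=0, swap nums[0],nums[0] (no change) → [3, 3, 3, 6, 3, 6, 3]
j=1: nums[1]=3 ≤ 3 → i=1, swap nums[1],nums[1] (no change) → [3, 3, 3, 6, 3, 6, 3]
j=2: nums[2]=3 ≤ 3 → i=2, swap nums[2],nums[2] (no change) → [3, 3, 3, 6, 3, 6, 3]
j=3: nums[3]=6 > 3 → no swap
j=4: nums[4]=3 ≤ 3 → i=3, swap nums[3],nums[4] → [3, 3, 3, 3, 6, 6, 3]
j=5: nums[5]=6 > 3 → no swap
final swap nums[4],nums[6] → [3, 3, 3, 3, 3, 6, 6]; return 4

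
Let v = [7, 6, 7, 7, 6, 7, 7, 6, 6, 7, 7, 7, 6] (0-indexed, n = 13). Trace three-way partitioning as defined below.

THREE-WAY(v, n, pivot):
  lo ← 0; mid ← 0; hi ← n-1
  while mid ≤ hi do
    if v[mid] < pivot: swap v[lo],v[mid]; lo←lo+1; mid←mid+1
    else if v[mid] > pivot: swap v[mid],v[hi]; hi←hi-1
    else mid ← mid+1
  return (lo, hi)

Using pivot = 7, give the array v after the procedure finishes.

pivot = 7; lo=0, mid=0, hi=12
v[mid]=7=7: mid=1
v[mid]=6<7: swap v[0],v[1]; lo=1,mid=2 → [6, 7, 7, 7, 6, 7, 7, 6, 6, 7, 7, 7, 6]
v[mid]=7=7: mid=3
v[mid]=7=7: mid=4
v[mid]=6<7: swap v[1],v[4]; lo=2,mid=5 → [6, 6, 7, 7, 7, 7, 7, 6, 6, 7, 7, 7, 6]
v[mid]=7=7: mid=6
v[mid]=7=7: mid=7
v[mid]=6<7: swap v[2],v[7]; lo=3,mid=8 → [6, 6, 6, 7, 7, 7, 7, 7, 6, 7, 7, 7, 6]
v[mid]=6<7: swap v[3],v[8]; lo=4,mid=9 → [6, 6, 6, 6, 7, 7, 7, 7, 7, 7, 7, 7, 6]
v[mid]=7=7: mid=10
v[mid]=7=7: mid=11
v[mid]=7=7: mid=12
v[mid]=6<7: swap v[4],v[12]; lo=5,mid=13 → [6, 6, 6, 6, 6, 7, 7, 7, 7, 7, 7, 7, 7]
end: lo=5, hi=12; v = [6, 6, 6, 6, 6, 7, 7, 7, 7, 7, 7, 7, 7]

[6, 6, 6, 6, 6, 7, 7, 7, 7, 7, 7, 7, 7]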